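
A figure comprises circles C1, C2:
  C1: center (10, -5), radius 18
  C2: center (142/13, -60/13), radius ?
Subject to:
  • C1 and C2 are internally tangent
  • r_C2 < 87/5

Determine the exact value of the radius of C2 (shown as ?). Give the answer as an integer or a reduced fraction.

1. [int C1,C2]  r_C2² − 36r_C2 + 323 = 0  ⇒  r_C2 = 17 or 19
2. given r_C2 < 87/5: keep 17

17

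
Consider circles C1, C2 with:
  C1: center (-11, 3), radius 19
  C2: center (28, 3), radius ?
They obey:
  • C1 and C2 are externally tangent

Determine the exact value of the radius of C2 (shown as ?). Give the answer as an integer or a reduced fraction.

20

1. [ext C1·C2]  r_C2² + 38r_C2 − 1160 = 0  ⇒  r_C2 = 20 (r>0 drops 1)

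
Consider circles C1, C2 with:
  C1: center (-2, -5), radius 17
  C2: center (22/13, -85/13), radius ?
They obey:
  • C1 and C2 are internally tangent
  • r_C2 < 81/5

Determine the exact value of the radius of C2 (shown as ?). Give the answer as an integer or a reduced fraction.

1. [int C1,C2]  r_C2² − 34r_C2 + 273 = 0  ⇒  r_C2 = 13 or 21
2. given r_C2 < 81/5: keep 13

13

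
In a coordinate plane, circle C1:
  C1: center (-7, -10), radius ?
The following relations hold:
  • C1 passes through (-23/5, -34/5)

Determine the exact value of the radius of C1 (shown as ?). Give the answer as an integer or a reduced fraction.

4

1. [C1∋P]  r_C1² − 16 = 0  ⇒  r_C1 = 4 (r>0 drops 1)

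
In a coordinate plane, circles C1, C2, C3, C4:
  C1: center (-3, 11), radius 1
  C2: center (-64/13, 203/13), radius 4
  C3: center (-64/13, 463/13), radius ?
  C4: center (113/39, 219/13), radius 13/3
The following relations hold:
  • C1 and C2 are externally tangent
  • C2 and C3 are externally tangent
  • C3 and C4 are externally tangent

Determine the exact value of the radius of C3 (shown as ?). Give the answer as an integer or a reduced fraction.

1. [ext C2·C3]  r_C3² + 8r_C3 − 384 = 0  ⇒  r_C3 = 16 (r>0 drops 1)
2. [ext C3·C4]  r_C3² + (26/3)r_C3 − 1184/3 = 0  ⇒  r_C3 = 16 (r>0 drops 1)

16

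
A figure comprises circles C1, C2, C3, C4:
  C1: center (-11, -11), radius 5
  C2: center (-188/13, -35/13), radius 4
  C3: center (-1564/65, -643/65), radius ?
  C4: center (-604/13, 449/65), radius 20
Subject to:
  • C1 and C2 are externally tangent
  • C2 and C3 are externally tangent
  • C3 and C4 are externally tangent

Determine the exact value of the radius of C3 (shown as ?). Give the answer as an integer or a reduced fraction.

8

1. [ext C2·C3]  r_C3² + 8r_C3 − 128 = 0  ⇒  r_C3 = 8 (r>0 drops 1)
2. [ext C3·C4]  r_C3² + 40r_C3 − 384 = 0  ⇒  r_C3 = 8 (r>0 drops 1)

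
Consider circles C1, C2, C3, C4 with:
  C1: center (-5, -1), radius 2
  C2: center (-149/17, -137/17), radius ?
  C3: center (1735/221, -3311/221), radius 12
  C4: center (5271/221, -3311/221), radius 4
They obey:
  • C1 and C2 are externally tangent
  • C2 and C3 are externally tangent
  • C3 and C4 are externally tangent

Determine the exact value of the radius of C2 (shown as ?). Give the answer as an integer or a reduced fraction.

6

1. [ext C1·C2]  r_C2² + 4r_C2 − 60 = 0  ⇒  r_C2 = 6 (r>0 drops 1)
2. [ext C2·C3]  r_C2² + 24r_C2 − 180 = 0  ⇒  r_C2 = 6 (r>0 drops 1)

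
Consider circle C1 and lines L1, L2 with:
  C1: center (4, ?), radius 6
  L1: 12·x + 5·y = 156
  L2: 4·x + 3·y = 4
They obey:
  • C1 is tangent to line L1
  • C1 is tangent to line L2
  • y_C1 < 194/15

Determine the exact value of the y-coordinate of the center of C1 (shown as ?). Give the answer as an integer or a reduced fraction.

6

1. [C1‖L1]  y_C1² − (216/5)y_C1 + 1116/5 = 0  ⇒  y_C1 = 6 or 186/5
2. [C1‖L2]  y_C1² + 8y_C1 − 84 = 0  ⇒  y_C1 = -14 or 6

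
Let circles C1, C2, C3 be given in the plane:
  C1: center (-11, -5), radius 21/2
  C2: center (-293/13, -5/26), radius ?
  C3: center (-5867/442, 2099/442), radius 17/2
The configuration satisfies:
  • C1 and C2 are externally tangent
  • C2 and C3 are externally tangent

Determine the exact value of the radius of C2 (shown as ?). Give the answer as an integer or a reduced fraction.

2

1. [ext C1·C2]  r_C2² + 21r_C2 − 46 = 0  ⇒  r_C2 = 2 (r>0 drops 1)
2. [ext C2·C3]  r_C2² + 17r_C2 − 38 = 0  ⇒  r_C2 = 2 (r>0 drops 1)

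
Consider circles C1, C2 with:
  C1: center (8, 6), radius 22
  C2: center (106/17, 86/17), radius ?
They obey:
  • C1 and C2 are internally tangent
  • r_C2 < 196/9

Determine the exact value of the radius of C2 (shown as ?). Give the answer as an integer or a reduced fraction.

1. [int C1,C2]  r_C2² − 44r_C2 + 480 = 0  ⇒  r_C2 = 20 or 24
2. given r_C2 < 196/9: keep 20

20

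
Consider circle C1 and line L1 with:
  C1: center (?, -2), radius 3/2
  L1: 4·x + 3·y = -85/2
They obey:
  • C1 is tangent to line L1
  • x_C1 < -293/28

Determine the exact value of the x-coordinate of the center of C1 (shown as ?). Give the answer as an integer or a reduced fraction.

1. [C1‖L1]  x_C1² + (73/4)x_C1 + 319/4 = 0  ⇒  x_C1 = -11 or -29/4
2. given x_C1 < -293/28: keep -11

-11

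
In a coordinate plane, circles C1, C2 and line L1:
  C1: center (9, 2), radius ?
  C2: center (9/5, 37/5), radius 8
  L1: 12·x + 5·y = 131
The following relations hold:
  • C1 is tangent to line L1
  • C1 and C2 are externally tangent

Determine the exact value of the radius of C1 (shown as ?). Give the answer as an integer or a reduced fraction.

1

1. [C1‖L1]  r_C1² − 1 = 0  ⇒  r_C1 = 1 (r>0 drops 1)
2. [ext C1·C2]  r_C1² + 16r_C1 − 17 = 0  ⇒  r_C1 = 1 (r>0 drops 1)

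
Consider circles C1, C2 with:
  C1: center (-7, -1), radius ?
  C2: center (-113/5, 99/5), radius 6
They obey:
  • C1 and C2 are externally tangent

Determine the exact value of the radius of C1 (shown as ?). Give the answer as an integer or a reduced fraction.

20

1. [ext C1·C2]  r_C1² + 12r_C1 − 640 = 0  ⇒  r_C1 = 20 (r>0 drops 1)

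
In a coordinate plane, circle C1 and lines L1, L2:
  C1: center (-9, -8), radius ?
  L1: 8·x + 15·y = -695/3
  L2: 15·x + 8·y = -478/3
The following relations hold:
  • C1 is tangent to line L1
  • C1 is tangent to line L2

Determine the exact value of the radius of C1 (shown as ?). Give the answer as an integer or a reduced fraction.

1. [C1‖L1]  r_C1² − 49/9 = 0  ⇒  r_C1 = 7/3 (r>0 drops 1)
2. [C1‖L2]  r_C1² − 49/9 = 0  ⇒  r_C1 = 7/3 (r>0 drops 1)

7/3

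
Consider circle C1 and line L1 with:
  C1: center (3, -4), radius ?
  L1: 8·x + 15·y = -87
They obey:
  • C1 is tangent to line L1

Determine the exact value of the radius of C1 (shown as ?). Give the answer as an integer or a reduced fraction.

3

1. [C1‖L1]  r_C1² − 9 = 0  ⇒  r_C1 = 3 (r>0 drops 1)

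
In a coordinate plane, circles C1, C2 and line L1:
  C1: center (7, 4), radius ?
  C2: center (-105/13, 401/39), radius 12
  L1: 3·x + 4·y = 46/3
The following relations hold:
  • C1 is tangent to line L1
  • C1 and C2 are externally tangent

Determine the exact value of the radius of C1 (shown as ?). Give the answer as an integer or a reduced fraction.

13/3

1. [C1‖L1]  r_C1² − 169/9 = 0  ⇒  r_C1 = 13/3 (r>0 drops 1)
2. [ext C1·C2]  r_C1² + 24r_C1 − 1105/9 = 0  ⇒  r_C1 = 13/3 (r>0 drops 1)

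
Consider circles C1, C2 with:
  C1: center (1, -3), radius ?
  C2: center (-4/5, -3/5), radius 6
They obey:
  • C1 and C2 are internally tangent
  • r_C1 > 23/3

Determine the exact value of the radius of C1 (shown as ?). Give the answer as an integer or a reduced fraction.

9

1. [int C1,C2]  r_C1² − 12r_C1 + 27 = 0  ⇒  r_C1 = 3 or 9
2. given r_C1 > 23/3: keep 9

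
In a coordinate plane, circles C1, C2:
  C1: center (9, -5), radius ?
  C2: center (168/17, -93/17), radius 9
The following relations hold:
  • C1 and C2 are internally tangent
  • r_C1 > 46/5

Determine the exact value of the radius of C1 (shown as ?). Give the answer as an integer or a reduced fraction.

10

1. [int C1,C2]  r_C1² − 18r_C1 + 80 = 0  ⇒  r_C1 = 8 or 10
2. given r_C1 > 46/5: keep 10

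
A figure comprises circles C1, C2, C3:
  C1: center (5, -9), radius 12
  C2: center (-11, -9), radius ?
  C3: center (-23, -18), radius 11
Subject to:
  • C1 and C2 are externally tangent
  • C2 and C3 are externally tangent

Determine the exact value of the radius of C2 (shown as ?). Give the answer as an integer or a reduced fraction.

4

1. [ext C1·C2]  r_C2² + 24r_C2 − 112 = 0  ⇒  r_C2 = 4 (r>0 drops 1)
2. [ext C2·C3]  r_C2² + 22r_C2 − 104 = 0  ⇒  r_C2 = 4 (r>0 drops 1)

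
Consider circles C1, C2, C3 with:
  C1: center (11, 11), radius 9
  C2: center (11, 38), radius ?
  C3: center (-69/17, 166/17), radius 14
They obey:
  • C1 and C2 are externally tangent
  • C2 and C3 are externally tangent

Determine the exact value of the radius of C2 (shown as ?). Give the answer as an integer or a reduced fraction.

18

1. [ext C1·C2]  r_C2² + 18r_C2 − 648 = 0  ⇒  r_C2 = 18 (r>0 drops 1)
2. [ext C2·C3]  r_C2² + 28r_C2 − 828 = 0  ⇒  r_C2 = 18 (r>0 drops 1)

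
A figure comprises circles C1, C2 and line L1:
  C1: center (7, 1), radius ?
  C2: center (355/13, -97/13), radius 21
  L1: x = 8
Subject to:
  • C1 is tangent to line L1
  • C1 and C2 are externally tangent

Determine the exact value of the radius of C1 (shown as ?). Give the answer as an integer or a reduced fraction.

1

1. [C1‖L1]  r_C1² − 1 = 0  ⇒  r_C1 = 1 (r>0 drops 1)
2. [ext C1·C2]  r_C1² + 42r_C1 − 43 = 0  ⇒  r_C1 = 1 (r>0 drops 1)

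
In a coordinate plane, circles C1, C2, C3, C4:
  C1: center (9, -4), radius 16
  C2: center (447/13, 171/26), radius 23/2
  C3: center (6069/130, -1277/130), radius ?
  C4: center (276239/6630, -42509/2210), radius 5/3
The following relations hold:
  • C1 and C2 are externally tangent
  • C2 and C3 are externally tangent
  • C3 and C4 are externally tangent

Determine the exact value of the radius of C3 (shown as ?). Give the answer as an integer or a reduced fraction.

1. [ext C2·C3]  r_C3² + 23r_C3 − 288 = 0  ⇒  r_C3 = 9 (r>0 drops 1)
2. [ext C3·C4]  r_C3² + (10/3)r_C3 − 111 = 0  ⇒  r_C3 = 9 (r>0 drops 1)

9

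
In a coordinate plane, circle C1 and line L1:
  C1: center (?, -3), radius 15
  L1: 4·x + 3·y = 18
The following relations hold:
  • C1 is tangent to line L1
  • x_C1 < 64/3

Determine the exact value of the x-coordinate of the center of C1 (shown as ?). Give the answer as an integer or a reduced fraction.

1. [C1‖L1]  x_C1² − (27/2)x_C1 − 306 = 0  ⇒  x_C1 = -12 or 51/2
2. given x_C1 < 64/3: keep -12

-12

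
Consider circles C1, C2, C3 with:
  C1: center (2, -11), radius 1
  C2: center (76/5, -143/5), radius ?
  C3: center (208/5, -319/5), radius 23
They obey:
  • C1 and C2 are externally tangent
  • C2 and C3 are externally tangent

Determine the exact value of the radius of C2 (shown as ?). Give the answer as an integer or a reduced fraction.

1. [ext C1·C2]  r_C2² + 2r_C2 − 483 = 0  ⇒  r_C2 = 21 (r>0 drops 1)
2. [ext C2·C3]  r_C2² + 46r_C2 − 1407 = 0  ⇒  r_C2 = 21 (r>0 drops 1)

21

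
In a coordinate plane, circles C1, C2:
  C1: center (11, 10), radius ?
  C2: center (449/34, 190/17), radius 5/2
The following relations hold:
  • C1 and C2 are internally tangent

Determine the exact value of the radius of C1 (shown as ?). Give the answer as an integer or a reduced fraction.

1. [int C1,C2]  r_C1² − 5r_C1 = 0  ⇒  r_C1 = 5 (r>0 drops 1)

5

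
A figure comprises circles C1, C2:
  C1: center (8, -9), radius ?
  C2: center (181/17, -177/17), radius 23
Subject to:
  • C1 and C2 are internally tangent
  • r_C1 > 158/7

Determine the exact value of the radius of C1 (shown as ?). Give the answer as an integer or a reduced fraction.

1. [int C1,C2]  r_C1² − 46r_C1 + 520 = 0  ⇒  r_C1 = 20 or 26
2. given r_C1 > 158/7: keep 26

26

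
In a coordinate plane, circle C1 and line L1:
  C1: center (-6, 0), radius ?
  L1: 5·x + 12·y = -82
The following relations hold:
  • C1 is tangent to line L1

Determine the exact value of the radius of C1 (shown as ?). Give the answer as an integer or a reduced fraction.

4

1. [C1‖L1]  r_C1² − 16 = 0  ⇒  r_C1 = 4 (r>0 drops 1)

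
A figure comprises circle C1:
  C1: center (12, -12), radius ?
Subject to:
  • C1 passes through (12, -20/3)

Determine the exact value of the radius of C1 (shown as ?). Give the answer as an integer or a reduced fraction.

16/3

1. [C1∋P]  r_C1² − 256/9 = 0  ⇒  r_C1 = 16/3 (r>0 drops 1)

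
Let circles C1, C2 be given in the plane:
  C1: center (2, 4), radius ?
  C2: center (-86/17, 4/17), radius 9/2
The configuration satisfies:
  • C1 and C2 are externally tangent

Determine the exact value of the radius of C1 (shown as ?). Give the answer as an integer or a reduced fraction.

7/2

1. [ext C1·C2]  r_C1² + 9r_C1 − 175/4 = 0  ⇒  r_C1 = 7/2 (r>0 drops 1)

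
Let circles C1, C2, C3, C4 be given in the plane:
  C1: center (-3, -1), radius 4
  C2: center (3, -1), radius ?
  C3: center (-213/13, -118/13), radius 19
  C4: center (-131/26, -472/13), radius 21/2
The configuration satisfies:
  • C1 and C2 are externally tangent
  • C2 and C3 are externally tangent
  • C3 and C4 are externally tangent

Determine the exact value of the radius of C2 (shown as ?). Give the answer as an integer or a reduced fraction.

2

1. [ext C1·C2]  r_C2² + 8r_C2 − 20 = 0  ⇒  r_C2 = 2 (r>0 drops 1)
2. [ext C2·C3]  r_C2² + 38r_C2 − 80 = 0  ⇒  r_C2 = 2 (r>0 drops 1)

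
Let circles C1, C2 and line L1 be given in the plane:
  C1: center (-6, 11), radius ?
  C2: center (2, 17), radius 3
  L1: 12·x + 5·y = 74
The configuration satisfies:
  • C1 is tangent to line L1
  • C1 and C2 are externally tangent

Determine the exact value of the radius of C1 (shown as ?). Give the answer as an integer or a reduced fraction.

1. [C1‖L1]  r_C1² − 49 = 0  ⇒  r_C1 = 7 (r>0 drops 1)
2. [ext C1·C2]  r_C1² + 6r_C1 − 91 = 0  ⇒  r_C1 = 7 (r>0 drops 1)

7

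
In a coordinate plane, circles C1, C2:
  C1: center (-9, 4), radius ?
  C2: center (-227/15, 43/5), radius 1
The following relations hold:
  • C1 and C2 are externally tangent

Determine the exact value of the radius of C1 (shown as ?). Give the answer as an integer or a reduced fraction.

20/3

1. [ext C1·C2]  r_C1² + 2r_C1 − 520/9 = 0  ⇒  r_C1 = 20/3 (r>0 drops 1)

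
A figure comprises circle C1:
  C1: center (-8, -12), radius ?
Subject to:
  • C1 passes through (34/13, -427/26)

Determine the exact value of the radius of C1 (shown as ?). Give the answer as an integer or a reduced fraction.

1. [C1∋P]  r_C1² − 529/4 = 0  ⇒  r_C1 = 23/2 (r>0 drops 1)

23/2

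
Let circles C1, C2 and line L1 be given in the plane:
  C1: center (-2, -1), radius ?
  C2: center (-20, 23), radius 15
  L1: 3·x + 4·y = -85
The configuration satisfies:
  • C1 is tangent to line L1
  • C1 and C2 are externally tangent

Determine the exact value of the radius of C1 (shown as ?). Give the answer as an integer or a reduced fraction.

15

1. [C1‖L1]  r_C1² − 225 = 0  ⇒  r_C1 = 15 (r>0 drops 1)
2. [ext C1·C2]  r_C1² + 30r_C1 − 675 = 0  ⇒  r_C1 = 15 (r>0 drops 1)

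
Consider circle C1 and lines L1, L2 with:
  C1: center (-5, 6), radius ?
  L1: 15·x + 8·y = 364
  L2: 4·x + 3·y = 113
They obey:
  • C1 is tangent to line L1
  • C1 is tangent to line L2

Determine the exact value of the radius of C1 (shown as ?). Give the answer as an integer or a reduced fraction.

1. [C1‖L1]  r_C1² − 529 = 0  ⇒  r_C1 = 23 (r>0 drops 1)
2. [C1‖L2]  r_C1² − 529 = 0  ⇒  r_C1 = 23 (r>0 drops 1)

23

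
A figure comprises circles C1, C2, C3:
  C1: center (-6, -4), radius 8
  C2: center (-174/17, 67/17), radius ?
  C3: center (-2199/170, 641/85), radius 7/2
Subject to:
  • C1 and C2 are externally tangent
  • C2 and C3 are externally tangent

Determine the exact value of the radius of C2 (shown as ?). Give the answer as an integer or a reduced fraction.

1. [ext C1·C2]  r_C2² + 16r_C2 − 17 = 0  ⇒  r_C2 = 1 (r>0 drops 1)
2. [ext C2·C3]  r_C2² + 7r_C2 − 8 = 0  ⇒  r_C2 = 1 (r>0 drops 1)

1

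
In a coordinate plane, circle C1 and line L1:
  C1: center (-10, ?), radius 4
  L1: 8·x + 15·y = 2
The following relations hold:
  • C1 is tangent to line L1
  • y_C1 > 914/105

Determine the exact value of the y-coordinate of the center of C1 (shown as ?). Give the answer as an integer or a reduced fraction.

10

1. [C1‖L1]  y_C1² − (164/15)y_C1 + 28/3 = 0  ⇒  y_C1 = 14/15 or 10
2. given y_C1 > 914/105: keep 10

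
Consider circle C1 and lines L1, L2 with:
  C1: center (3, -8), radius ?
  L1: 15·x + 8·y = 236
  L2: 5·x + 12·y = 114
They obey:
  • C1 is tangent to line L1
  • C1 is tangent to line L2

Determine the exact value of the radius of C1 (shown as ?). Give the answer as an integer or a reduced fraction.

1. [C1‖L1]  r_C1² − 225 = 0  ⇒  r_C1 = 15 (r>0 drops 1)
2. [C1‖L2]  r_C1² − 225 = 0  ⇒  r_C1 = 15 (r>0 drops 1)

15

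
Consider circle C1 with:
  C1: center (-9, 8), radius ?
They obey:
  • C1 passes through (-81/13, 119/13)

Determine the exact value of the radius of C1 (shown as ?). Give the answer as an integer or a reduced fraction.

1. [C1∋P]  r_C1² − 9 = 0  ⇒  r_C1 = 3 (r>0 drops 1)

3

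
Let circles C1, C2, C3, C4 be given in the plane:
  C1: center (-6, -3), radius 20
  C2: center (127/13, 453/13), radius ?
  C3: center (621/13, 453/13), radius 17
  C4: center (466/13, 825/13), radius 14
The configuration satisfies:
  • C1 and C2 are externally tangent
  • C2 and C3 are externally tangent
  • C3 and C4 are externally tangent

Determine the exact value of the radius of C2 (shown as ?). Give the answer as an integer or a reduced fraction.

1. [ext C1·C2]  r_C2² + 40r_C2 − 1281 = 0  ⇒  r_C2 = 21 (r>0 drops 1)
2. [ext C2·C3]  r_C2² + 34r_C2 − 1155 = 0  ⇒  r_C2 = 21 (r>0 drops 1)

21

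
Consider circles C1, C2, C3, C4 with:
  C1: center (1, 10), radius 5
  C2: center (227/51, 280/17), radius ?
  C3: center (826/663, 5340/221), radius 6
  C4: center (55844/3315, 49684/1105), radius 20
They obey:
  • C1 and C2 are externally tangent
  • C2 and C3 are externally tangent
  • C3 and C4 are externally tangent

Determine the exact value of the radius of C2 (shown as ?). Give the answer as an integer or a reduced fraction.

7/3

1. [ext C1·C2]  r_C2² + 10r_C2 − 259/9 = 0  ⇒  r_C2 = 7/3 (r>0 drops 1)
2. [ext C2·C3]  r_C2² + 12r_C2 − 301/9 = 0  ⇒  r_C2 = 7/3 (r>0 drops 1)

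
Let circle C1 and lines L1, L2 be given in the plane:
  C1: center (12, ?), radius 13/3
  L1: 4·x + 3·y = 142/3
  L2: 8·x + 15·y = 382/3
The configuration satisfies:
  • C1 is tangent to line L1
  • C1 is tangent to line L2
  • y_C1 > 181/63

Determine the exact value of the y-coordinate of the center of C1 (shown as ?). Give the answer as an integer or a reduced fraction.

1. [C1‖L1]  y_C1² + (4/9)y_C1 − 469/9 = 0  ⇒  y_C1 = -67/9 or 7
2. [C1‖L2]  y_C1² − (188/45)y_C1 − 889/45 = 0  ⇒  y_C1 = -127/45 or 7

7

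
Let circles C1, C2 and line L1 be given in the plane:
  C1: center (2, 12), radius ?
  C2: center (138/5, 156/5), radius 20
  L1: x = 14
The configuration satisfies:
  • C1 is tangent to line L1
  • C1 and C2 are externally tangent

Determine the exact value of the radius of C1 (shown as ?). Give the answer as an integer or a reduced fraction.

12

1. [C1‖L1]  r_C1² − 144 = 0  ⇒  r_C1 = 12 (r>0 drops 1)
2. [ext C1·C2]  r_C1² + 40r_C1 − 624 = 0  ⇒  r_C1 = 12 (r>0 drops 1)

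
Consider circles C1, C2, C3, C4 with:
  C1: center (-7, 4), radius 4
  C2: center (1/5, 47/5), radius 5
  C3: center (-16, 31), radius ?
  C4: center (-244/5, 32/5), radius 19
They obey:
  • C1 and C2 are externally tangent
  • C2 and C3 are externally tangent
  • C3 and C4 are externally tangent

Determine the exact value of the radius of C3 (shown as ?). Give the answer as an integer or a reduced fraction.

1. [ext C2·C3]  r_C3² + 10r_C3 − 704 = 0  ⇒  r_C3 = 22 (r>0 drops 1)
2. [ext C3·C4]  r_C3² + 38r_C3 − 1320 = 0  ⇒  r_C3 = 22 (r>0 drops 1)

22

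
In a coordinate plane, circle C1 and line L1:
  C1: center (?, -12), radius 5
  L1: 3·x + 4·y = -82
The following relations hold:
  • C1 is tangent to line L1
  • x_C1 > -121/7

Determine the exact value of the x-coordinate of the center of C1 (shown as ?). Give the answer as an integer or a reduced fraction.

1. [C1‖L1]  x_C1² + (68/3)x_C1 + 59 = 0  ⇒  x_C1 = -59/3 or -3
2. given x_C1 > -121/7: keep -3

-3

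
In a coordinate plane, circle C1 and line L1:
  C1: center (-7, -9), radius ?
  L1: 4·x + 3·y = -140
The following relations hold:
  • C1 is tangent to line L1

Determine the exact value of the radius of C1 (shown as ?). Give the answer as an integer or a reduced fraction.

1. [C1‖L1]  r_C1² − 289 = 0  ⇒  r_C1 = 17 (r>0 drops 1)

17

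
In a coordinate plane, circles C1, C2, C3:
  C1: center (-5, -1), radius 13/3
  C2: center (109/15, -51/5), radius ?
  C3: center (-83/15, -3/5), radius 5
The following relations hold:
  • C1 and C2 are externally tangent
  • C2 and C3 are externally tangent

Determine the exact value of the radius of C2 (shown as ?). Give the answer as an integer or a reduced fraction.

1. [ext C1·C2]  r_C2² + (26/3)r_C2 − 649/3 = 0  ⇒  r_C2 = 11 (r>0 drops 1)
2. [ext C2·C3]  r_C2² + 10r_C2 − 231 = 0  ⇒  r_C2 = 11 (r>0 drops 1)

11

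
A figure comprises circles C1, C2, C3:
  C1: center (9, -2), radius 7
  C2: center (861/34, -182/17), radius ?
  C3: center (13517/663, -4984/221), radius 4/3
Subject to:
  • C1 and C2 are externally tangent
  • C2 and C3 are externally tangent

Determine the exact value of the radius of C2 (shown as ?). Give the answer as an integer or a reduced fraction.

1. [ext C1·C2]  r_C2² + 14r_C2 − 1173/4 = 0  ⇒  r_C2 = 23/2 (r>0 drops 1)
2. [ext C2·C3]  r_C2² + (8/3)r_C2 − 1955/12 = 0  ⇒  r_C2 = 23/2 (r>0 drops 1)

23/2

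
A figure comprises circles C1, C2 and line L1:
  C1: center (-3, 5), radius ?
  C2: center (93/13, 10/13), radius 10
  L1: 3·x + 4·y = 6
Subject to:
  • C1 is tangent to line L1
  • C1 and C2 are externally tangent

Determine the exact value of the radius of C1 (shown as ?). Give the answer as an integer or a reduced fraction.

1

1. [C1‖L1]  r_C1² − 1 = 0  ⇒  r_C1 = 1 (r>0 drops 1)
2. [ext C1·C2]  r_C1² + 20r_C1 − 21 = 0  ⇒  r_C1 = 1 (r>0 drops 1)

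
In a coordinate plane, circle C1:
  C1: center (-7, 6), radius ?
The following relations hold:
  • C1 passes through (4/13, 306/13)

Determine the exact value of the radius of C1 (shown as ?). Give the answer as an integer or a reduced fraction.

1. [C1∋P]  r_C1² − 361 = 0  ⇒  r_C1 = 19 (r>0 drops 1)

19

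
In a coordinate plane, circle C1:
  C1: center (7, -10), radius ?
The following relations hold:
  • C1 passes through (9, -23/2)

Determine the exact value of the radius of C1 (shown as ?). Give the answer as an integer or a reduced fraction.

5/2

1. [C1∋P]  r_C1² − 25/4 = 0  ⇒  r_C1 = 5/2 (r>0 drops 1)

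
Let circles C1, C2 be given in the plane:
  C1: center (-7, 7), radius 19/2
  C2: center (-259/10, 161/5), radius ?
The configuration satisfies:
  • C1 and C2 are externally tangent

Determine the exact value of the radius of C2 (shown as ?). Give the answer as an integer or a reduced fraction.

22

1. [ext C1·C2]  r_C2² + 19r_C2 − 902 = 0  ⇒  r_C2 = 22 (r>0 drops 1)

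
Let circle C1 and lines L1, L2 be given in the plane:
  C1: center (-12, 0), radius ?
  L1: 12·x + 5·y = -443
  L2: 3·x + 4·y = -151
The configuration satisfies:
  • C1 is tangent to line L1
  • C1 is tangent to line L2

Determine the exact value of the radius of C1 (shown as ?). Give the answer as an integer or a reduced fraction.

23

1. [C1‖L1]  r_C1² − 529 = 0  ⇒  r_C1 = 23 (r>0 drops 1)
2. [C1‖L2]  r_C1² − 529 = 0  ⇒  r_C1 = 23 (r>0 drops 1)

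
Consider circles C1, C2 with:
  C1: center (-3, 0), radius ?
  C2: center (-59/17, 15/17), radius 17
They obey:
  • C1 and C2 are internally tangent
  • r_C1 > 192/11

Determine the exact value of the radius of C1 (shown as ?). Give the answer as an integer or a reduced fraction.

18

1. [int C1,C2]  r_C1² − 34r_C1 + 288 = 0  ⇒  r_C1 = 16 or 18
2. given r_C1 > 192/11: keep 18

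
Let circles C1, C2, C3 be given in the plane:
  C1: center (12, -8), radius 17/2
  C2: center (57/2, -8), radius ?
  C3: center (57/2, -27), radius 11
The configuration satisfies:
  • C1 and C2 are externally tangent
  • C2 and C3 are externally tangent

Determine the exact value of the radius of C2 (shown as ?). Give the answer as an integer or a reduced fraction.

8

1. [ext C1·C2]  r_C2² + 17r_C2 − 200 = 0  ⇒  r_C2 = 8 (r>0 drops 1)
2. [ext C2·C3]  r_C2² + 22r_C2 − 240 = 0  ⇒  r_C2 = 8 (r>0 drops 1)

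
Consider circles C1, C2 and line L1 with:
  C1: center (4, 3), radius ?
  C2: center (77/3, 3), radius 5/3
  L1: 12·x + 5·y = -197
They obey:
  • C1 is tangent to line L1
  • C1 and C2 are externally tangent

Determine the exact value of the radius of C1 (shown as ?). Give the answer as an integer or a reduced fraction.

1. [C1‖L1]  r_C1² − 400 = 0  ⇒  r_C1 = 20 (r>0 drops 1)
2. [ext C1·C2]  r_C1² + (10/3)r_C1 − 1400/3 = 0  ⇒  r_C1 = 20 (r>0 drops 1)

20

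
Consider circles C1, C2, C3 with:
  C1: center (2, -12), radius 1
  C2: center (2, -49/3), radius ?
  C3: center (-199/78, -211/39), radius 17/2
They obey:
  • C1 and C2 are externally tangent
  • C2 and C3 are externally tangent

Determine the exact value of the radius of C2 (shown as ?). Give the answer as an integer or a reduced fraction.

1. [ext C1·C2]  r_C2² + 2r_C2 − 160/9 = 0  ⇒  r_C2 = 10/3 (r>0 drops 1)
2. [ext C2·C3]  r_C2² + 17r_C2 − 610/9 = 0  ⇒  r_C2 = 10/3 (r>0 drops 1)

10/3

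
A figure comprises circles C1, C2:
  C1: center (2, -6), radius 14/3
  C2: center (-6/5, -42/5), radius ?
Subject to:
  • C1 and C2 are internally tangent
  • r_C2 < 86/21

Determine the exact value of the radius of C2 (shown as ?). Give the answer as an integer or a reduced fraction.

1. [int C1,C2]  r_C2² − (28/3)r_C2 + 52/9 = 0  ⇒  r_C2 = 2/3 or 26/3
2. given r_C2 < 86/21: keep 2/3

2/3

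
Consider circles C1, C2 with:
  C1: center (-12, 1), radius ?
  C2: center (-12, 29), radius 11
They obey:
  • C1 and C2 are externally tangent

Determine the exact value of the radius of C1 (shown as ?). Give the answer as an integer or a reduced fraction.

1. [ext C1·C2]  r_C1² + 22r_C1 − 663 = 0  ⇒  r_C1 = 17 (r>0 drops 1)

17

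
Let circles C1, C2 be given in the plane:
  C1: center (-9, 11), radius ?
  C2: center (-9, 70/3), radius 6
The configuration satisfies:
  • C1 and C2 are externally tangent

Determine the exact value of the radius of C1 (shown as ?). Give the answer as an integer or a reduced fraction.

19/3

1. [ext C1·C2]  r_C1² + 12r_C1 − 1045/9 = 0  ⇒  r_C1 = 19/3 (r>0 drops 1)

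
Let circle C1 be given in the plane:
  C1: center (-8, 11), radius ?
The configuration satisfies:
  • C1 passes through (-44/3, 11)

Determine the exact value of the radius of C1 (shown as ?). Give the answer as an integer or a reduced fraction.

1. [C1∋P]  r_C1² − 400/9 = 0  ⇒  r_C1 = 20/3 (r>0 drops 1)

20/3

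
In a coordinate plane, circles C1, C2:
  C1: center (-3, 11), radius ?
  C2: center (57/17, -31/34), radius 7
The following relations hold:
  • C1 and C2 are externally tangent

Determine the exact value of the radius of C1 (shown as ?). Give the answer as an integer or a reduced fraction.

13/2

1. [ext C1·C2]  r_C1² + 14r_C1 − 533/4 = 0  ⇒  r_C1 = 13/2 (r>0 drops 1)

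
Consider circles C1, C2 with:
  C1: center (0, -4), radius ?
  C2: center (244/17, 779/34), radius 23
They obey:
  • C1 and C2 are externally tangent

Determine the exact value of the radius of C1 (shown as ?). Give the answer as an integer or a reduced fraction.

1. [ext C1·C2]  r_C1² + 46r_C1 − 1605/4 = 0  ⇒  r_C1 = 15/2 (r>0 drops 1)

15/2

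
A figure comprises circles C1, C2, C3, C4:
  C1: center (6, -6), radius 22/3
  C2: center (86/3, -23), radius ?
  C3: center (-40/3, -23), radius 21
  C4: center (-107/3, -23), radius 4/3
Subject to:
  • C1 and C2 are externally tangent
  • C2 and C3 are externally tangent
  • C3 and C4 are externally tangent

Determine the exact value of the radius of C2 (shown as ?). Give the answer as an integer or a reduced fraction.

1. [ext C1·C2]  r_C2² + (44/3)r_C2 − 749 = 0  ⇒  r_C2 = 21 (r>0 drops 1)
2. [ext C2·C3]  r_C2² + 42r_C2 − 1323 = 0  ⇒  r_C2 = 21 (r>0 drops 1)

21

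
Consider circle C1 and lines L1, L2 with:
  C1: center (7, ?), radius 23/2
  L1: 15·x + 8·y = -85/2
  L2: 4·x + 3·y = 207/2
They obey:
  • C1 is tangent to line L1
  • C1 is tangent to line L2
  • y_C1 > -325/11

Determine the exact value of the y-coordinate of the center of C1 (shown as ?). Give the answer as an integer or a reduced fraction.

6

1. [C1‖L1]  y_C1² + (295/8)y_C1 − 1029/4 = 0  ⇒  y_C1 = -343/8 or 6
2. [C1‖L2]  y_C1² − (151/3)y_C1 + 266 = 0  ⇒  y_C1 = 6 or 133/3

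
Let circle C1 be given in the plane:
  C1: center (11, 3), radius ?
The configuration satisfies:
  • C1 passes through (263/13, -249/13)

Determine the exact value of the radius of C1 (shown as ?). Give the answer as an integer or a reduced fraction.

1. [C1∋P]  r_C1² − 576 = 0  ⇒  r_C1 = 24 (r>0 drops 1)

24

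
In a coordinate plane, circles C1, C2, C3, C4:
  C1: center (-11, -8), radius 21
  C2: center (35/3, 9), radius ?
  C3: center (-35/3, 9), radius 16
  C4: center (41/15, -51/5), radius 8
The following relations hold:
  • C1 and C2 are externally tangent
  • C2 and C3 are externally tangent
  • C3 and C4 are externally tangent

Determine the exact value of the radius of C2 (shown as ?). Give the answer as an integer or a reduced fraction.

1. [ext C1·C2]  r_C2² + 42r_C2 − 3256/9 = 0  ⇒  r_C2 = 22/3 (r>0 drops 1)
2. [ext C2·C3]  r_C2² + 32r_C2 − 2596/9 = 0  ⇒  r_C2 = 22/3 (r>0 drops 1)

22/3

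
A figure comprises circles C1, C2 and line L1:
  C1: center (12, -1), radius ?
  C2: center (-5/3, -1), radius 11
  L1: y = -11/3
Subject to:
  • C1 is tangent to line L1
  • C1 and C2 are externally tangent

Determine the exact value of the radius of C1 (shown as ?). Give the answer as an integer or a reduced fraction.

8/3

1. [C1‖L1]  r_C1² − 64/9 = 0  ⇒  r_C1 = 8/3 (r>0 drops 1)
2. [ext C1·C2]  r_C1² + 22r_C1 − 592/9 = 0  ⇒  r_C1 = 8/3 (r>0 drops 1)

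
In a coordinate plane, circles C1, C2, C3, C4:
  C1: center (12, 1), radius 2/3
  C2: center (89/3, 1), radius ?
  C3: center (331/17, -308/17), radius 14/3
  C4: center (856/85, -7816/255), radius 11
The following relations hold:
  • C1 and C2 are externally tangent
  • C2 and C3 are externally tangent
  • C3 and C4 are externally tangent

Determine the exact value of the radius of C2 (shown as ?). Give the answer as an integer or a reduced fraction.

1. [ext C1·C2]  r_C2² + (4/3)r_C2 − 935/3 = 0  ⇒  r_C2 = 17 (r>0 drops 1)
2. [ext C2·C3]  r_C2² + (28/3)r_C2 − 1343/3 = 0  ⇒  r_C2 = 17 (r>0 drops 1)

17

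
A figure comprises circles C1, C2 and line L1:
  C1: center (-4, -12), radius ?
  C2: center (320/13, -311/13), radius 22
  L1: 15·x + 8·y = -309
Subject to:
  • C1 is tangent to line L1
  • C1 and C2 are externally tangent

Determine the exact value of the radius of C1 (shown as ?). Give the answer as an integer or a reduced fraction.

9

1. [C1‖L1]  r_C1² − 81 = 0  ⇒  r_C1 = 9 (r>0 drops 1)
2. [ext C1·C2]  r_C1² + 44r_C1 − 477 = 0  ⇒  r_C1 = 9 (r>0 drops 1)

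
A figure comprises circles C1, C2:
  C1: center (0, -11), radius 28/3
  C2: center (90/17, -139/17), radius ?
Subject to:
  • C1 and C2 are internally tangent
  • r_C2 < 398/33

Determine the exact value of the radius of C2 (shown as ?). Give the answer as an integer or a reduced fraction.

1. [int C1,C2]  r_C2² − (56/3)r_C2 + 460/9 = 0  ⇒  r_C2 = 10/3 or 46/3
2. given r_C2 < 398/33: keep 10/3

10/3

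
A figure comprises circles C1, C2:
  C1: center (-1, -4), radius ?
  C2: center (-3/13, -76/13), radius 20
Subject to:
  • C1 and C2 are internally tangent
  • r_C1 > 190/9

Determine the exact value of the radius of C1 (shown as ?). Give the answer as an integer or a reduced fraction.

1. [int C1,C2]  r_C1² − 40r_C1 + 396 = 0  ⇒  r_C1 = 18 or 22
2. given r_C1 > 190/9: keep 22

22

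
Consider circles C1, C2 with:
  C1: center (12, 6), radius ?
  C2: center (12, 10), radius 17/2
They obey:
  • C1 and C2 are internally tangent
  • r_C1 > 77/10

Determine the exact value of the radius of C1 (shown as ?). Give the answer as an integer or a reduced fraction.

25/2

1. [int C1,C2]  r_C1² − 17r_C1 + 225/4 = 0  ⇒  r_C1 = 9/2 or 25/2
2. given r_C1 > 77/10: keep 25/2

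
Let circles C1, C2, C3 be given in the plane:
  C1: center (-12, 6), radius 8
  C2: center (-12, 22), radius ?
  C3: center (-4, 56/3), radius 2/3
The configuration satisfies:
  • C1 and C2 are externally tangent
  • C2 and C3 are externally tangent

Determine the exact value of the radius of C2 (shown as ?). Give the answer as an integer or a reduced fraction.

1. [ext C1·C2]  r_C2² + 16r_C2 − 192 = 0  ⇒  r_C2 = 8 (r>0 drops 1)
2. [ext C2·C3]  r_C2² + (4/3)r_C2 − 224/3 = 0  ⇒  r_C2 = 8 (r>0 drops 1)

8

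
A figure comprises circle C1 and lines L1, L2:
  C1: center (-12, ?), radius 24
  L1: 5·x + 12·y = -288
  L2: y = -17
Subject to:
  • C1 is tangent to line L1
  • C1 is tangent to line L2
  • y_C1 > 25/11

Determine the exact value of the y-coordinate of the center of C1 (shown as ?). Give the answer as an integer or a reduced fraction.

7

1. [C1‖L1]  y_C1² + 38y_C1 − 315 = 0  ⇒  y_C1 = -45 or 7
2. [C1‖L2]  y_C1² + 34y_C1 − 287 = 0  ⇒  y_C1 = -41 or 7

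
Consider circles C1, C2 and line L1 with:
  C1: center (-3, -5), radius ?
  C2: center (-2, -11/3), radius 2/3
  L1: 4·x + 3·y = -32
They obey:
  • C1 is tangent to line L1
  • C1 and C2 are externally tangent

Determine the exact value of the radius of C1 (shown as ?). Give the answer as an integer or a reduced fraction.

1. [C1‖L1]  r_C1² − 1 = 0  ⇒  r_C1 = 1 (r>0 drops 1)
2. [ext C1·C2]  r_C1² + (4/3)r_C1 − 7/3 = 0  ⇒  r_C1 = 1 (r>0 drops 1)

1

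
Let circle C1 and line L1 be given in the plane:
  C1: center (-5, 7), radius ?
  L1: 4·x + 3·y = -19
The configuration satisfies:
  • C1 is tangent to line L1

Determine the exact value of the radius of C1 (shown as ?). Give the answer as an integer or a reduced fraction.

1. [C1‖L1]  r_C1² − 16 = 0  ⇒  r_C1 = 4 (r>0 drops 1)

4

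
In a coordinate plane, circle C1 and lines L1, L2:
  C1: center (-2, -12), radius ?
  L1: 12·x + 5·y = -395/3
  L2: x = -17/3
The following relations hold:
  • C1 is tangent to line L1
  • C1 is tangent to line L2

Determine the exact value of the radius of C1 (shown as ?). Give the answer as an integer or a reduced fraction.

11/3

1. [C1‖L1]  r_C1² − 121/9 = 0  ⇒  r_C1 = 11/3 (r>0 drops 1)
2. [C1‖L2]  r_C1² − 121/9 = 0  ⇒  r_C1 = 11/3 (r>0 drops 1)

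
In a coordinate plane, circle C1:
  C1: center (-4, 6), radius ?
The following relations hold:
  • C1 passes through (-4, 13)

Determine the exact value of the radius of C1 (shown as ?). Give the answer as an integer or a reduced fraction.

7

1. [C1∋P]  r_C1² − 49 = 0  ⇒  r_C1 = 7 (r>0 drops 1)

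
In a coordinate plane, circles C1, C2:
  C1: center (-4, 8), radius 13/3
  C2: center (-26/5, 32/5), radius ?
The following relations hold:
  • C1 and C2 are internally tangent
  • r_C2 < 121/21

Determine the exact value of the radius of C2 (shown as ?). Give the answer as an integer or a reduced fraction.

7/3

1. [int C1,C2]  r_C2² − (26/3)r_C2 + 133/9 = 0  ⇒  r_C2 = 7/3 or 19/3
2. given r_C2 < 121/21: keep 7/3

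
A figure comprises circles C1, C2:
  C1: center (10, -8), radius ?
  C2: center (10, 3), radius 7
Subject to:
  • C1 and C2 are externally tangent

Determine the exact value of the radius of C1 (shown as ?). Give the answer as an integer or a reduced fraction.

1. [ext C1·C2]  r_C1² + 14r_C1 − 72 = 0  ⇒  r_C1 = 4 (r>0 drops 1)

4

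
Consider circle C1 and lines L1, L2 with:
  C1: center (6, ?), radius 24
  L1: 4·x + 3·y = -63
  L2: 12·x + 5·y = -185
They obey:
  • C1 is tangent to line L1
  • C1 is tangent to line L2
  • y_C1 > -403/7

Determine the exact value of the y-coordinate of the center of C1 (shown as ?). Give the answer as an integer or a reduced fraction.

11

1. [C1‖L1]  y_C1² + 58y_C1 − 759 = 0  ⇒  y_C1 = -69 or 11
2. [C1‖L2]  y_C1² + (514/5)y_C1 − 6259/5 = 0  ⇒  y_C1 = -569/5 or 11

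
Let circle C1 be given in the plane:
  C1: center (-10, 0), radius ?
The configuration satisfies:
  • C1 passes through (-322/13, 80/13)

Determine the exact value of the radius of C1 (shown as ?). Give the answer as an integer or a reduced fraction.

1. [C1∋P]  r_C1² − 256 = 0  ⇒  r_C1 = 16 (r>0 drops 1)

16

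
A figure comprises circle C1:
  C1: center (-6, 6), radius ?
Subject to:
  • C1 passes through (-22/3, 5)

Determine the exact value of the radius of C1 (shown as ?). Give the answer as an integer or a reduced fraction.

1. [C1∋P]  r_C1² − 25/9 = 0  ⇒  r_C1 = 5/3 (r>0 drops 1)

5/3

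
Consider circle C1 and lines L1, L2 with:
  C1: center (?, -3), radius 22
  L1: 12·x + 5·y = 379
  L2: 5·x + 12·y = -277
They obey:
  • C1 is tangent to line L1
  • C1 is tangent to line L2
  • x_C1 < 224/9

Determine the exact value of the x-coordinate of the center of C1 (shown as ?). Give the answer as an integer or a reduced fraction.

9

1. [C1‖L1]  x_C1² − (197/3)x_C1 + 510 = 0  ⇒  x_C1 = 9 or 170/3
2. [C1‖L2]  x_C1² + (482/5)x_C1 − 4743/5 = 0  ⇒  x_C1 = -527/5 or 9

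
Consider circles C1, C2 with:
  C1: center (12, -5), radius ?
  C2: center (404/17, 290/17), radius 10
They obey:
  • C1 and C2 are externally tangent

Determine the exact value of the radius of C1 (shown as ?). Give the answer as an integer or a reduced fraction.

15

1. [ext C1·C2]  r_C1² + 20r_C1 − 525 = 0  ⇒  r_C1 = 15 (r>0 drops 1)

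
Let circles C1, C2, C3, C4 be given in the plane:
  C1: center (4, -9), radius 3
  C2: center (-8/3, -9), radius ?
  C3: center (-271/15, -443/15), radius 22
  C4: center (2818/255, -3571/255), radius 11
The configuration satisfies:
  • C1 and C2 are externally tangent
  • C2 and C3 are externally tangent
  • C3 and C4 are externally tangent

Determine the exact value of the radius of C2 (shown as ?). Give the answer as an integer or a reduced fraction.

1. [ext C1·C2]  r_C2² + 6r_C2 − 319/9 = 0  ⇒  r_C2 = 11/3 (r>0 drops 1)
2. [ext C2·C3]  r_C2² + 44r_C2 − 1573/9 = 0  ⇒  r_C2 = 11/3 (r>0 drops 1)

11/3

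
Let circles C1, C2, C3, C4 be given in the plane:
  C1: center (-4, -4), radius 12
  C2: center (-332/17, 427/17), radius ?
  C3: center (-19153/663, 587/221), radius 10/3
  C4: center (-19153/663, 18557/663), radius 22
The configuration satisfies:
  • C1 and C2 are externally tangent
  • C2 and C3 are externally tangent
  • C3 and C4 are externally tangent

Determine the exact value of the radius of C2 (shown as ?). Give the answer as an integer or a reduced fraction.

1. [ext C1·C2]  r_C2² + 24r_C2 − 945 = 0  ⇒  r_C2 = 21 (r>0 drops 1)
2. [ext C2·C3]  r_C2² + (20/3)r_C2 − 581 = 0  ⇒  r_C2 = 21 (r>0 drops 1)

21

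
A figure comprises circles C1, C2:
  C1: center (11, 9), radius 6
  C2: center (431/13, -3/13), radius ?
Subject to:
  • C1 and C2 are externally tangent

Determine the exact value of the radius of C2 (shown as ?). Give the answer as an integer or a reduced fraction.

18

1. [ext C1·C2]  r_C2² + 12r_C2 − 540 = 0  ⇒  r_C2 = 18 (r>0 drops 1)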